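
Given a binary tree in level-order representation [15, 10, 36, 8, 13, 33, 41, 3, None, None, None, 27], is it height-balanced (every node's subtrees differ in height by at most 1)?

Tree (level-order array): [15, 10, 36, 8, 13, 33, 41, 3, None, None, None, 27]
Definition: a tree is height-balanced if, at every node, |h(left) - h(right)| <= 1 (empty subtree has height -1).
Bottom-up per-node check:
  node 3: h_left=-1, h_right=-1, diff=0 [OK], height=0
  node 8: h_left=0, h_right=-1, diff=1 [OK], height=1
  node 13: h_left=-1, h_right=-1, diff=0 [OK], height=0
  node 10: h_left=1, h_right=0, diff=1 [OK], height=2
  node 27: h_left=-1, h_right=-1, diff=0 [OK], height=0
  node 33: h_left=0, h_right=-1, diff=1 [OK], height=1
  node 41: h_left=-1, h_right=-1, diff=0 [OK], height=0
  node 36: h_left=1, h_right=0, diff=1 [OK], height=2
  node 15: h_left=2, h_right=2, diff=0 [OK], height=3
All nodes satisfy the balance condition.
Result: Balanced


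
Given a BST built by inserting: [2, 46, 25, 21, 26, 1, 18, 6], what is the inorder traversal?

Tree insertion order: [2, 46, 25, 21, 26, 1, 18, 6]
Tree (level-order array): [2, 1, 46, None, None, 25, None, 21, 26, 18, None, None, None, 6]
Inorder traversal: [1, 2, 6, 18, 21, 25, 26, 46]


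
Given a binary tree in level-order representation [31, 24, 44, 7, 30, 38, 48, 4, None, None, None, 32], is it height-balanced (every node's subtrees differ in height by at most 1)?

Tree (level-order array): [31, 24, 44, 7, 30, 38, 48, 4, None, None, None, 32]
Definition: a tree is height-balanced if, at every node, |h(left) - h(right)| <= 1 (empty subtree has height -1).
Bottom-up per-node check:
  node 4: h_left=-1, h_right=-1, diff=0 [OK], height=0
  node 7: h_left=0, h_right=-1, diff=1 [OK], height=1
  node 30: h_left=-1, h_right=-1, diff=0 [OK], height=0
  node 24: h_left=1, h_right=0, diff=1 [OK], height=2
  node 32: h_left=-1, h_right=-1, diff=0 [OK], height=0
  node 38: h_left=0, h_right=-1, diff=1 [OK], height=1
  node 48: h_left=-1, h_right=-1, diff=0 [OK], height=0
  node 44: h_left=1, h_right=0, diff=1 [OK], height=2
  node 31: h_left=2, h_right=2, diff=0 [OK], height=3
All nodes satisfy the balance condition.
Result: Balanced


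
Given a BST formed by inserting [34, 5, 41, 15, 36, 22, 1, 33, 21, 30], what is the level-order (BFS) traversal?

Tree insertion order: [34, 5, 41, 15, 36, 22, 1, 33, 21, 30]
Tree (level-order array): [34, 5, 41, 1, 15, 36, None, None, None, None, 22, None, None, 21, 33, None, None, 30]
BFS from the root, enqueuing left then right child of each popped node:
  queue [34] -> pop 34, enqueue [5, 41], visited so far: [34]
  queue [5, 41] -> pop 5, enqueue [1, 15], visited so far: [34, 5]
  queue [41, 1, 15] -> pop 41, enqueue [36], visited so far: [34, 5, 41]
  queue [1, 15, 36] -> pop 1, enqueue [none], visited so far: [34, 5, 41, 1]
  queue [15, 36] -> pop 15, enqueue [22], visited so far: [34, 5, 41, 1, 15]
  queue [36, 22] -> pop 36, enqueue [none], visited so far: [34, 5, 41, 1, 15, 36]
  queue [22] -> pop 22, enqueue [21, 33], visited so far: [34, 5, 41, 1, 15, 36, 22]
  queue [21, 33] -> pop 21, enqueue [none], visited so far: [34, 5, 41, 1, 15, 36, 22, 21]
  queue [33] -> pop 33, enqueue [30], visited so far: [34, 5, 41, 1, 15, 36, 22, 21, 33]
  queue [30] -> pop 30, enqueue [none], visited so far: [34, 5, 41, 1, 15, 36, 22, 21, 33, 30]
Result: [34, 5, 41, 1, 15, 36, 22, 21, 33, 30]


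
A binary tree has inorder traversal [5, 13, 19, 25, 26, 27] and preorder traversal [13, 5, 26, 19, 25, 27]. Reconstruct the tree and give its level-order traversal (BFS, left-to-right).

Inorder:  [5, 13, 19, 25, 26, 27]
Preorder: [13, 5, 26, 19, 25, 27]
Algorithm: preorder visits root first, so consume preorder in order;
for each root, split the current inorder slice at that value into
left-subtree inorder and right-subtree inorder, then recurse.
Recursive splits:
  root=13; inorder splits into left=[5], right=[19, 25, 26, 27]
  root=5; inorder splits into left=[], right=[]
  root=26; inorder splits into left=[19, 25], right=[27]
  root=19; inorder splits into left=[], right=[25]
  root=25; inorder splits into left=[], right=[]
  root=27; inorder splits into left=[], right=[]
Reconstructed level-order: [13, 5, 26, 19, 27, 25]


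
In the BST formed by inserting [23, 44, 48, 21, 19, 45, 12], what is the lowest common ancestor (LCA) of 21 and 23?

Tree insertion order: [23, 44, 48, 21, 19, 45, 12]
Tree (level-order array): [23, 21, 44, 19, None, None, 48, 12, None, 45]
In a BST, the LCA of p=21, q=23 is the first node v on the
root-to-leaf path with p <= v <= q (go left if both < v, right if both > v).
Walk from root:
  at 23: 21 <= 23 <= 23, this is the LCA
LCA = 23


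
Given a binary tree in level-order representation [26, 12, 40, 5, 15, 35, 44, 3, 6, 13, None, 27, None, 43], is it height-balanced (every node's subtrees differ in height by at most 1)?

Tree (level-order array): [26, 12, 40, 5, 15, 35, 44, 3, 6, 13, None, 27, None, 43]
Definition: a tree is height-balanced if, at every node, |h(left) - h(right)| <= 1 (empty subtree has height -1).
Bottom-up per-node check:
  node 3: h_left=-1, h_right=-1, diff=0 [OK], height=0
  node 6: h_left=-1, h_right=-1, diff=0 [OK], height=0
  node 5: h_left=0, h_right=0, diff=0 [OK], height=1
  node 13: h_left=-1, h_right=-1, diff=0 [OK], height=0
  node 15: h_left=0, h_right=-1, diff=1 [OK], height=1
  node 12: h_left=1, h_right=1, diff=0 [OK], height=2
  node 27: h_left=-1, h_right=-1, diff=0 [OK], height=0
  node 35: h_left=0, h_right=-1, diff=1 [OK], height=1
  node 43: h_left=-1, h_right=-1, diff=0 [OK], height=0
  node 44: h_left=0, h_right=-1, diff=1 [OK], height=1
  node 40: h_left=1, h_right=1, diff=0 [OK], height=2
  node 26: h_left=2, h_right=2, diff=0 [OK], height=3
All nodes satisfy the balance condition.
Result: Balanced


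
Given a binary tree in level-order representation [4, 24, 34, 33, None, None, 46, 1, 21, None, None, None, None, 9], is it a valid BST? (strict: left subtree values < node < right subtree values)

Level-order array: [4, 24, 34, 33, None, None, 46, 1, 21, None, None, None, None, 9]
Validate using subtree bounds (lo, hi): at each node, require lo < value < hi,
then recurse left with hi=value and right with lo=value.
Preorder trace (stopping at first violation):
  at node 4 with bounds (-inf, +inf): OK
  at node 24 with bounds (-inf, 4): VIOLATION
Node 24 violates its bound: not (-inf < 24 < 4).
Result: Not a valid BST


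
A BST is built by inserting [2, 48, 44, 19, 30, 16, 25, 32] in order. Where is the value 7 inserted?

Starting tree (level order): [2, None, 48, 44, None, 19, None, 16, 30, None, None, 25, 32]
Insertion path: 2 -> 48 -> 44 -> 19 -> 16
Result: insert 7 as left child of 16
Final tree (level order): [2, None, 48, 44, None, 19, None, 16, 30, 7, None, 25, 32]


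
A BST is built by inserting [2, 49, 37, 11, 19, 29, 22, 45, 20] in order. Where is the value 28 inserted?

Starting tree (level order): [2, None, 49, 37, None, 11, 45, None, 19, None, None, None, 29, 22, None, 20]
Insertion path: 2 -> 49 -> 37 -> 11 -> 19 -> 29 -> 22
Result: insert 28 as right child of 22
Final tree (level order): [2, None, 49, 37, None, 11, 45, None, 19, None, None, None, 29, 22, None, 20, 28]


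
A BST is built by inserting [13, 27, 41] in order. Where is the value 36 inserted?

Starting tree (level order): [13, None, 27, None, 41]
Insertion path: 13 -> 27 -> 41
Result: insert 36 as left child of 41
Final tree (level order): [13, None, 27, None, 41, 36]


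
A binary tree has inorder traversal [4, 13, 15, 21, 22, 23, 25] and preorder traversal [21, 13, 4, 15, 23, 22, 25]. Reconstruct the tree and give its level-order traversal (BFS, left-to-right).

Inorder:  [4, 13, 15, 21, 22, 23, 25]
Preorder: [21, 13, 4, 15, 23, 22, 25]
Algorithm: preorder visits root first, so consume preorder in order;
for each root, split the current inorder slice at that value into
left-subtree inorder and right-subtree inorder, then recurse.
Recursive splits:
  root=21; inorder splits into left=[4, 13, 15], right=[22, 23, 25]
  root=13; inorder splits into left=[4], right=[15]
  root=4; inorder splits into left=[], right=[]
  root=15; inorder splits into left=[], right=[]
  root=23; inorder splits into left=[22], right=[25]
  root=22; inorder splits into left=[], right=[]
  root=25; inorder splits into left=[], right=[]
Reconstructed level-order: [21, 13, 23, 4, 15, 22, 25]


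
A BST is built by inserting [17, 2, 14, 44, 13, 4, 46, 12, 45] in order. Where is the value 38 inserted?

Starting tree (level order): [17, 2, 44, None, 14, None, 46, 13, None, 45, None, 4, None, None, None, None, 12]
Insertion path: 17 -> 44
Result: insert 38 as left child of 44
Final tree (level order): [17, 2, 44, None, 14, 38, 46, 13, None, None, None, 45, None, 4, None, None, None, None, 12]


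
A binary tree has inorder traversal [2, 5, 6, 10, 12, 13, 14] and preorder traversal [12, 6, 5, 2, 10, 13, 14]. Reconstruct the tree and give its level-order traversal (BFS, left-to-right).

Inorder:  [2, 5, 6, 10, 12, 13, 14]
Preorder: [12, 6, 5, 2, 10, 13, 14]
Algorithm: preorder visits root first, so consume preorder in order;
for each root, split the current inorder slice at that value into
left-subtree inorder and right-subtree inorder, then recurse.
Recursive splits:
  root=12; inorder splits into left=[2, 5, 6, 10], right=[13, 14]
  root=6; inorder splits into left=[2, 5], right=[10]
  root=5; inorder splits into left=[2], right=[]
  root=2; inorder splits into left=[], right=[]
  root=10; inorder splits into left=[], right=[]
  root=13; inorder splits into left=[], right=[14]
  root=14; inorder splits into left=[], right=[]
Reconstructed level-order: [12, 6, 13, 5, 10, 14, 2]


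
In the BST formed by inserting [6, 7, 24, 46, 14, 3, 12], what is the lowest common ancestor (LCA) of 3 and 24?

Tree insertion order: [6, 7, 24, 46, 14, 3, 12]
Tree (level-order array): [6, 3, 7, None, None, None, 24, 14, 46, 12]
In a BST, the LCA of p=3, q=24 is the first node v on the
root-to-leaf path with p <= v <= q (go left if both < v, right if both > v).
Walk from root:
  at 6: 3 <= 6 <= 24, this is the LCA
LCA = 6


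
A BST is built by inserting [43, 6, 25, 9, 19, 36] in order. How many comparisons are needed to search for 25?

Search path for 25: 43 -> 6 -> 25
Found: True
Comparisons: 3


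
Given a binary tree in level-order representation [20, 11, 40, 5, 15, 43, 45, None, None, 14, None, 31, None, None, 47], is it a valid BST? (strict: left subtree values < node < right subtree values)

Level-order array: [20, 11, 40, 5, 15, 43, 45, None, None, 14, None, 31, None, None, 47]
Validate using subtree bounds (lo, hi): at each node, require lo < value < hi,
then recurse left with hi=value and right with lo=value.
Preorder trace (stopping at first violation):
  at node 20 with bounds (-inf, +inf): OK
  at node 11 with bounds (-inf, 20): OK
  at node 5 with bounds (-inf, 11): OK
  at node 15 with bounds (11, 20): OK
  at node 14 with bounds (11, 15): OK
  at node 40 with bounds (20, +inf): OK
  at node 43 with bounds (20, 40): VIOLATION
Node 43 violates its bound: not (20 < 43 < 40).
Result: Not a valid BST


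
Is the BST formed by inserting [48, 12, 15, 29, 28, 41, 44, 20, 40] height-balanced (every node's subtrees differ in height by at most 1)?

Tree (level-order array): [48, 12, None, None, 15, None, 29, 28, 41, 20, None, 40, 44]
Definition: a tree is height-balanced if, at every node, |h(left) - h(right)| <= 1 (empty subtree has height -1).
Bottom-up per-node check:
  node 20: h_left=-1, h_right=-1, diff=0 [OK], height=0
  node 28: h_left=0, h_right=-1, diff=1 [OK], height=1
  node 40: h_left=-1, h_right=-1, diff=0 [OK], height=0
  node 44: h_left=-1, h_right=-1, diff=0 [OK], height=0
  node 41: h_left=0, h_right=0, diff=0 [OK], height=1
  node 29: h_left=1, h_right=1, diff=0 [OK], height=2
  node 15: h_left=-1, h_right=2, diff=3 [FAIL (|-1-2|=3 > 1)], height=3
  node 12: h_left=-1, h_right=3, diff=4 [FAIL (|-1-3|=4 > 1)], height=4
  node 48: h_left=4, h_right=-1, diff=5 [FAIL (|4--1|=5 > 1)], height=5
Node 15 violates the condition: |-1 - 2| = 3 > 1.
Result: Not balanced


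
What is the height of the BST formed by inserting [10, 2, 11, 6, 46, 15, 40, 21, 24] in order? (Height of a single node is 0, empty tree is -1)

Insertion order: [10, 2, 11, 6, 46, 15, 40, 21, 24]
Tree (level-order array): [10, 2, 11, None, 6, None, 46, None, None, 15, None, None, 40, 21, None, None, 24]
Compute height bottom-up (empty subtree = -1):
  height(6) = 1 + max(-1, -1) = 0
  height(2) = 1 + max(-1, 0) = 1
  height(24) = 1 + max(-1, -1) = 0
  height(21) = 1 + max(-1, 0) = 1
  height(40) = 1 + max(1, -1) = 2
  height(15) = 1 + max(-1, 2) = 3
  height(46) = 1 + max(3, -1) = 4
  height(11) = 1 + max(-1, 4) = 5
  height(10) = 1 + max(1, 5) = 6
Height = 6


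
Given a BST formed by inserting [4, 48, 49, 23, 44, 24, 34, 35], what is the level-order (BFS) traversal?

Tree insertion order: [4, 48, 49, 23, 44, 24, 34, 35]
Tree (level-order array): [4, None, 48, 23, 49, None, 44, None, None, 24, None, None, 34, None, 35]
BFS from the root, enqueuing left then right child of each popped node:
  queue [4] -> pop 4, enqueue [48], visited so far: [4]
  queue [48] -> pop 48, enqueue [23, 49], visited so far: [4, 48]
  queue [23, 49] -> pop 23, enqueue [44], visited so far: [4, 48, 23]
  queue [49, 44] -> pop 49, enqueue [none], visited so far: [4, 48, 23, 49]
  queue [44] -> pop 44, enqueue [24], visited so far: [4, 48, 23, 49, 44]
  queue [24] -> pop 24, enqueue [34], visited so far: [4, 48, 23, 49, 44, 24]
  queue [34] -> pop 34, enqueue [35], visited so far: [4, 48, 23, 49, 44, 24, 34]
  queue [35] -> pop 35, enqueue [none], visited so far: [4, 48, 23, 49, 44, 24, 34, 35]
Result: [4, 48, 23, 49, 44, 24, 34, 35]


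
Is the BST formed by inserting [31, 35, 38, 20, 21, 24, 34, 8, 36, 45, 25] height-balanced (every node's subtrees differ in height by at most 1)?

Tree (level-order array): [31, 20, 35, 8, 21, 34, 38, None, None, None, 24, None, None, 36, 45, None, 25]
Definition: a tree is height-balanced if, at every node, |h(left) - h(right)| <= 1 (empty subtree has height -1).
Bottom-up per-node check:
  node 8: h_left=-1, h_right=-1, diff=0 [OK], height=0
  node 25: h_left=-1, h_right=-1, diff=0 [OK], height=0
  node 24: h_left=-1, h_right=0, diff=1 [OK], height=1
  node 21: h_left=-1, h_right=1, diff=2 [FAIL (|-1-1|=2 > 1)], height=2
  node 20: h_left=0, h_right=2, diff=2 [FAIL (|0-2|=2 > 1)], height=3
  node 34: h_left=-1, h_right=-1, diff=0 [OK], height=0
  node 36: h_left=-1, h_right=-1, diff=0 [OK], height=0
  node 45: h_left=-1, h_right=-1, diff=0 [OK], height=0
  node 38: h_left=0, h_right=0, diff=0 [OK], height=1
  node 35: h_left=0, h_right=1, diff=1 [OK], height=2
  node 31: h_left=3, h_right=2, diff=1 [OK], height=4
Node 21 violates the condition: |-1 - 1| = 2 > 1.
Result: Not balanced


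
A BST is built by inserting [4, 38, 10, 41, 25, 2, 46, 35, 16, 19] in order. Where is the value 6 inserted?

Starting tree (level order): [4, 2, 38, None, None, 10, 41, None, 25, None, 46, 16, 35, None, None, None, 19]
Insertion path: 4 -> 38 -> 10
Result: insert 6 as left child of 10
Final tree (level order): [4, 2, 38, None, None, 10, 41, 6, 25, None, 46, None, None, 16, 35, None, None, None, 19]


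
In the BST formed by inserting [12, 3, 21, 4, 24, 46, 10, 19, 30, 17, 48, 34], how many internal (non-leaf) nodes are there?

Tree built from: [12, 3, 21, 4, 24, 46, 10, 19, 30, 17, 48, 34]
Tree (level-order array): [12, 3, 21, None, 4, 19, 24, None, 10, 17, None, None, 46, None, None, None, None, 30, 48, None, 34]
Rule: An internal node has at least one child.
Per-node child counts:
  node 12: 2 child(ren)
  node 3: 1 child(ren)
  node 4: 1 child(ren)
  node 10: 0 child(ren)
  node 21: 2 child(ren)
  node 19: 1 child(ren)
  node 17: 0 child(ren)
  node 24: 1 child(ren)
  node 46: 2 child(ren)
  node 30: 1 child(ren)
  node 34: 0 child(ren)
  node 48: 0 child(ren)
Matching nodes: [12, 3, 4, 21, 19, 24, 46, 30]
Count of internal (non-leaf) nodes: 8


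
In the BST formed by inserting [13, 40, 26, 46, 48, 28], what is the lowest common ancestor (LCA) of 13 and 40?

Tree insertion order: [13, 40, 26, 46, 48, 28]
Tree (level-order array): [13, None, 40, 26, 46, None, 28, None, 48]
In a BST, the LCA of p=13, q=40 is the first node v on the
root-to-leaf path with p <= v <= q (go left if both < v, right if both > v).
Walk from root:
  at 13: 13 <= 13 <= 40, this is the LCA
LCA = 13


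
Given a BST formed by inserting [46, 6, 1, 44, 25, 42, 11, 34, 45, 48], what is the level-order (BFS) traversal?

Tree insertion order: [46, 6, 1, 44, 25, 42, 11, 34, 45, 48]
Tree (level-order array): [46, 6, 48, 1, 44, None, None, None, None, 25, 45, 11, 42, None, None, None, None, 34]
BFS from the root, enqueuing left then right child of each popped node:
  queue [46] -> pop 46, enqueue [6, 48], visited so far: [46]
  queue [6, 48] -> pop 6, enqueue [1, 44], visited so far: [46, 6]
  queue [48, 1, 44] -> pop 48, enqueue [none], visited so far: [46, 6, 48]
  queue [1, 44] -> pop 1, enqueue [none], visited so far: [46, 6, 48, 1]
  queue [44] -> pop 44, enqueue [25, 45], visited so far: [46, 6, 48, 1, 44]
  queue [25, 45] -> pop 25, enqueue [11, 42], visited so far: [46, 6, 48, 1, 44, 25]
  queue [45, 11, 42] -> pop 45, enqueue [none], visited so far: [46, 6, 48, 1, 44, 25, 45]
  queue [11, 42] -> pop 11, enqueue [none], visited so far: [46, 6, 48, 1, 44, 25, 45, 11]
  queue [42] -> pop 42, enqueue [34], visited so far: [46, 6, 48, 1, 44, 25, 45, 11, 42]
  queue [34] -> pop 34, enqueue [none], visited so far: [46, 6, 48, 1, 44, 25, 45, 11, 42, 34]
Result: [46, 6, 48, 1, 44, 25, 45, 11, 42, 34]


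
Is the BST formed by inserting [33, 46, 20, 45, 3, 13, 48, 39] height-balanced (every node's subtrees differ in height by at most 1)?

Tree (level-order array): [33, 20, 46, 3, None, 45, 48, None, 13, 39]
Definition: a tree is height-balanced if, at every node, |h(left) - h(right)| <= 1 (empty subtree has height -1).
Bottom-up per-node check:
  node 13: h_left=-1, h_right=-1, diff=0 [OK], height=0
  node 3: h_left=-1, h_right=0, diff=1 [OK], height=1
  node 20: h_left=1, h_right=-1, diff=2 [FAIL (|1--1|=2 > 1)], height=2
  node 39: h_left=-1, h_right=-1, diff=0 [OK], height=0
  node 45: h_left=0, h_right=-1, diff=1 [OK], height=1
  node 48: h_left=-1, h_right=-1, diff=0 [OK], height=0
  node 46: h_left=1, h_right=0, diff=1 [OK], height=2
  node 33: h_left=2, h_right=2, diff=0 [OK], height=3
Node 20 violates the condition: |1 - -1| = 2 > 1.
Result: Not balanced


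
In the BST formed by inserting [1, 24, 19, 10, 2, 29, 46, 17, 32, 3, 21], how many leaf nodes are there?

Tree built from: [1, 24, 19, 10, 2, 29, 46, 17, 32, 3, 21]
Tree (level-order array): [1, None, 24, 19, 29, 10, 21, None, 46, 2, 17, None, None, 32, None, None, 3]
Rule: A leaf has 0 children.
Per-node child counts:
  node 1: 1 child(ren)
  node 24: 2 child(ren)
  node 19: 2 child(ren)
  node 10: 2 child(ren)
  node 2: 1 child(ren)
  node 3: 0 child(ren)
  node 17: 0 child(ren)
  node 21: 0 child(ren)
  node 29: 1 child(ren)
  node 46: 1 child(ren)
  node 32: 0 child(ren)
Matching nodes: [3, 17, 21, 32]
Count of leaf nodes: 4


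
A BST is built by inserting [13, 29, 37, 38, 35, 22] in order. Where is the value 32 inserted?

Starting tree (level order): [13, None, 29, 22, 37, None, None, 35, 38]
Insertion path: 13 -> 29 -> 37 -> 35
Result: insert 32 as left child of 35
Final tree (level order): [13, None, 29, 22, 37, None, None, 35, 38, 32]


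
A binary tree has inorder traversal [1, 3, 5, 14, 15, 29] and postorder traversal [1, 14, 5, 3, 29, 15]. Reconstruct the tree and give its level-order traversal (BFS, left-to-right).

Inorder:   [1, 3, 5, 14, 15, 29]
Postorder: [1, 14, 5, 3, 29, 15]
Algorithm: postorder visits root last, so walk postorder right-to-left;
each value is the root of the current inorder slice — split it at that
value, recurse on the right subtree first, then the left.
Recursive splits:
  root=15; inorder splits into left=[1, 3, 5, 14], right=[29]
  root=29; inorder splits into left=[], right=[]
  root=3; inorder splits into left=[1], right=[5, 14]
  root=5; inorder splits into left=[], right=[14]
  root=14; inorder splits into left=[], right=[]
  root=1; inorder splits into left=[], right=[]
Reconstructed level-order: [15, 3, 29, 1, 5, 14]


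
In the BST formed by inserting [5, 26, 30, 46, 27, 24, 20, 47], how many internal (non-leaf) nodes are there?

Tree built from: [5, 26, 30, 46, 27, 24, 20, 47]
Tree (level-order array): [5, None, 26, 24, 30, 20, None, 27, 46, None, None, None, None, None, 47]
Rule: An internal node has at least one child.
Per-node child counts:
  node 5: 1 child(ren)
  node 26: 2 child(ren)
  node 24: 1 child(ren)
  node 20: 0 child(ren)
  node 30: 2 child(ren)
  node 27: 0 child(ren)
  node 46: 1 child(ren)
  node 47: 0 child(ren)
Matching nodes: [5, 26, 24, 30, 46]
Count of internal (non-leaf) nodes: 5


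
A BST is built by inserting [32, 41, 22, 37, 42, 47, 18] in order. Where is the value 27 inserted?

Starting tree (level order): [32, 22, 41, 18, None, 37, 42, None, None, None, None, None, 47]
Insertion path: 32 -> 22
Result: insert 27 as right child of 22
Final tree (level order): [32, 22, 41, 18, 27, 37, 42, None, None, None, None, None, None, None, 47]


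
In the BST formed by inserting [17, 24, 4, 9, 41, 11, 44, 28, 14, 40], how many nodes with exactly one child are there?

Tree built from: [17, 24, 4, 9, 41, 11, 44, 28, 14, 40]
Tree (level-order array): [17, 4, 24, None, 9, None, 41, None, 11, 28, 44, None, 14, None, 40]
Rule: These are nodes with exactly 1 non-null child.
Per-node child counts:
  node 17: 2 child(ren)
  node 4: 1 child(ren)
  node 9: 1 child(ren)
  node 11: 1 child(ren)
  node 14: 0 child(ren)
  node 24: 1 child(ren)
  node 41: 2 child(ren)
  node 28: 1 child(ren)
  node 40: 0 child(ren)
  node 44: 0 child(ren)
Matching nodes: [4, 9, 11, 24, 28]
Count of nodes with exactly one child: 5


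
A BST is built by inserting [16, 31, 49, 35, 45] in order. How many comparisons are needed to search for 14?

Search path for 14: 16
Found: False
Comparisons: 1


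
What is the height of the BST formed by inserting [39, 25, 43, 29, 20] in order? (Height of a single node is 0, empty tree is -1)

Insertion order: [39, 25, 43, 29, 20]
Tree (level-order array): [39, 25, 43, 20, 29]
Compute height bottom-up (empty subtree = -1):
  height(20) = 1 + max(-1, -1) = 0
  height(29) = 1 + max(-1, -1) = 0
  height(25) = 1 + max(0, 0) = 1
  height(43) = 1 + max(-1, -1) = 0
  height(39) = 1 + max(1, 0) = 2
Height = 2


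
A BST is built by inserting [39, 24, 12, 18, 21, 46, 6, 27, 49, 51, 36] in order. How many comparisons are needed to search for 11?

Search path for 11: 39 -> 24 -> 12 -> 6
Found: False
Comparisons: 4


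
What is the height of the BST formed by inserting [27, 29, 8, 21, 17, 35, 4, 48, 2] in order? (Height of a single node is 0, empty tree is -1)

Insertion order: [27, 29, 8, 21, 17, 35, 4, 48, 2]
Tree (level-order array): [27, 8, 29, 4, 21, None, 35, 2, None, 17, None, None, 48]
Compute height bottom-up (empty subtree = -1):
  height(2) = 1 + max(-1, -1) = 0
  height(4) = 1 + max(0, -1) = 1
  height(17) = 1 + max(-1, -1) = 0
  height(21) = 1 + max(0, -1) = 1
  height(8) = 1 + max(1, 1) = 2
  height(48) = 1 + max(-1, -1) = 0
  height(35) = 1 + max(-1, 0) = 1
  height(29) = 1 + max(-1, 1) = 2
  height(27) = 1 + max(2, 2) = 3
Height = 3


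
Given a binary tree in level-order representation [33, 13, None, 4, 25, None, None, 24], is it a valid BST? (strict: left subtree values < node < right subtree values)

Level-order array: [33, 13, None, 4, 25, None, None, 24]
Validate using subtree bounds (lo, hi): at each node, require lo < value < hi,
then recurse left with hi=value and right with lo=value.
Preorder trace (stopping at first violation):
  at node 33 with bounds (-inf, +inf): OK
  at node 13 with bounds (-inf, 33): OK
  at node 4 with bounds (-inf, 13): OK
  at node 25 with bounds (13, 33): OK
  at node 24 with bounds (13, 25): OK
No violation found at any node.
Result: Valid BST


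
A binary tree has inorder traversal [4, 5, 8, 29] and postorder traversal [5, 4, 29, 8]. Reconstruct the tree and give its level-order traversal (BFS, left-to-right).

Inorder:   [4, 5, 8, 29]
Postorder: [5, 4, 29, 8]
Algorithm: postorder visits root last, so walk postorder right-to-left;
each value is the root of the current inorder slice — split it at that
value, recurse on the right subtree first, then the left.
Recursive splits:
  root=8; inorder splits into left=[4, 5], right=[29]
  root=29; inorder splits into left=[], right=[]
  root=4; inorder splits into left=[], right=[5]
  root=5; inorder splits into left=[], right=[]
Reconstructed level-order: [8, 4, 29, 5]


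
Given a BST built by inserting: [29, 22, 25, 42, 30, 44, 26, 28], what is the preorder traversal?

Tree insertion order: [29, 22, 25, 42, 30, 44, 26, 28]
Tree (level-order array): [29, 22, 42, None, 25, 30, 44, None, 26, None, None, None, None, None, 28]
Preorder traversal: [29, 22, 25, 26, 28, 42, 30, 44]


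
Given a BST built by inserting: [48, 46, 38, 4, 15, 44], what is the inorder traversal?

Tree insertion order: [48, 46, 38, 4, 15, 44]
Tree (level-order array): [48, 46, None, 38, None, 4, 44, None, 15]
Inorder traversal: [4, 15, 38, 44, 46, 48]


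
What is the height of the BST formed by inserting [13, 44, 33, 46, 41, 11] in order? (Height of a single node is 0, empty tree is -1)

Insertion order: [13, 44, 33, 46, 41, 11]
Tree (level-order array): [13, 11, 44, None, None, 33, 46, None, 41]
Compute height bottom-up (empty subtree = -1):
  height(11) = 1 + max(-1, -1) = 0
  height(41) = 1 + max(-1, -1) = 0
  height(33) = 1 + max(-1, 0) = 1
  height(46) = 1 + max(-1, -1) = 0
  height(44) = 1 + max(1, 0) = 2
  height(13) = 1 + max(0, 2) = 3
Height = 3


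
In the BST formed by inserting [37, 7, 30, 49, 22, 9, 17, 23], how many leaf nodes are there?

Tree built from: [37, 7, 30, 49, 22, 9, 17, 23]
Tree (level-order array): [37, 7, 49, None, 30, None, None, 22, None, 9, 23, None, 17]
Rule: A leaf has 0 children.
Per-node child counts:
  node 37: 2 child(ren)
  node 7: 1 child(ren)
  node 30: 1 child(ren)
  node 22: 2 child(ren)
  node 9: 1 child(ren)
  node 17: 0 child(ren)
  node 23: 0 child(ren)
  node 49: 0 child(ren)
Matching nodes: [17, 23, 49]
Count of leaf nodes: 3


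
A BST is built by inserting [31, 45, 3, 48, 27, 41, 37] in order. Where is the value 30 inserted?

Starting tree (level order): [31, 3, 45, None, 27, 41, 48, None, None, 37]
Insertion path: 31 -> 3 -> 27
Result: insert 30 as right child of 27
Final tree (level order): [31, 3, 45, None, 27, 41, 48, None, 30, 37]


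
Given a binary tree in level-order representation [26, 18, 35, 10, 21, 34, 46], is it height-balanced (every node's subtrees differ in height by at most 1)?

Tree (level-order array): [26, 18, 35, 10, 21, 34, 46]
Definition: a tree is height-balanced if, at every node, |h(left) - h(right)| <= 1 (empty subtree has height -1).
Bottom-up per-node check:
  node 10: h_left=-1, h_right=-1, diff=0 [OK], height=0
  node 21: h_left=-1, h_right=-1, diff=0 [OK], height=0
  node 18: h_left=0, h_right=0, diff=0 [OK], height=1
  node 34: h_left=-1, h_right=-1, diff=0 [OK], height=0
  node 46: h_left=-1, h_right=-1, diff=0 [OK], height=0
  node 35: h_left=0, h_right=0, diff=0 [OK], height=1
  node 26: h_left=1, h_right=1, diff=0 [OK], height=2
All nodes satisfy the balance condition.
Result: Balanced


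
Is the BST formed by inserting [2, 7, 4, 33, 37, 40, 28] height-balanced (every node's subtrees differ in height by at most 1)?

Tree (level-order array): [2, None, 7, 4, 33, None, None, 28, 37, None, None, None, 40]
Definition: a tree is height-balanced if, at every node, |h(left) - h(right)| <= 1 (empty subtree has height -1).
Bottom-up per-node check:
  node 4: h_left=-1, h_right=-1, diff=0 [OK], height=0
  node 28: h_left=-1, h_right=-1, diff=0 [OK], height=0
  node 40: h_left=-1, h_right=-1, diff=0 [OK], height=0
  node 37: h_left=-1, h_right=0, diff=1 [OK], height=1
  node 33: h_left=0, h_right=1, diff=1 [OK], height=2
  node 7: h_left=0, h_right=2, diff=2 [FAIL (|0-2|=2 > 1)], height=3
  node 2: h_left=-1, h_right=3, diff=4 [FAIL (|-1-3|=4 > 1)], height=4
Node 7 violates the condition: |0 - 2| = 2 > 1.
Result: Not balanced


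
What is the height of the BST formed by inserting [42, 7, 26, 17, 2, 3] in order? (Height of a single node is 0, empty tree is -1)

Insertion order: [42, 7, 26, 17, 2, 3]
Tree (level-order array): [42, 7, None, 2, 26, None, 3, 17]
Compute height bottom-up (empty subtree = -1):
  height(3) = 1 + max(-1, -1) = 0
  height(2) = 1 + max(-1, 0) = 1
  height(17) = 1 + max(-1, -1) = 0
  height(26) = 1 + max(0, -1) = 1
  height(7) = 1 + max(1, 1) = 2
  height(42) = 1 + max(2, -1) = 3
Height = 3


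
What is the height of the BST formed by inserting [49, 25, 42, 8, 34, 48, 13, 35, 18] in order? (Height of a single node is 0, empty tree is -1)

Insertion order: [49, 25, 42, 8, 34, 48, 13, 35, 18]
Tree (level-order array): [49, 25, None, 8, 42, None, 13, 34, 48, None, 18, None, 35]
Compute height bottom-up (empty subtree = -1):
  height(18) = 1 + max(-1, -1) = 0
  height(13) = 1 + max(-1, 0) = 1
  height(8) = 1 + max(-1, 1) = 2
  height(35) = 1 + max(-1, -1) = 0
  height(34) = 1 + max(-1, 0) = 1
  height(48) = 1 + max(-1, -1) = 0
  height(42) = 1 + max(1, 0) = 2
  height(25) = 1 + max(2, 2) = 3
  height(49) = 1 + max(3, -1) = 4
Height = 4


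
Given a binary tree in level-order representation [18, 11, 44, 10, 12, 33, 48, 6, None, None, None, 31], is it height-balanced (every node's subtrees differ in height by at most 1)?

Tree (level-order array): [18, 11, 44, 10, 12, 33, 48, 6, None, None, None, 31]
Definition: a tree is height-balanced if, at every node, |h(left) - h(right)| <= 1 (empty subtree has height -1).
Bottom-up per-node check:
  node 6: h_left=-1, h_right=-1, diff=0 [OK], height=0
  node 10: h_left=0, h_right=-1, diff=1 [OK], height=1
  node 12: h_left=-1, h_right=-1, diff=0 [OK], height=0
  node 11: h_left=1, h_right=0, diff=1 [OK], height=2
  node 31: h_left=-1, h_right=-1, diff=0 [OK], height=0
  node 33: h_left=0, h_right=-1, diff=1 [OK], height=1
  node 48: h_left=-1, h_right=-1, diff=0 [OK], height=0
  node 44: h_left=1, h_right=0, diff=1 [OK], height=2
  node 18: h_left=2, h_right=2, diff=0 [OK], height=3
All nodes satisfy the balance condition.
Result: Balanced


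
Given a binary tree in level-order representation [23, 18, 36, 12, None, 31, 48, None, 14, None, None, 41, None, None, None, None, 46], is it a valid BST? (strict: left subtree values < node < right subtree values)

Level-order array: [23, 18, 36, 12, None, 31, 48, None, 14, None, None, 41, None, None, None, None, 46]
Validate using subtree bounds (lo, hi): at each node, require lo < value < hi,
then recurse left with hi=value and right with lo=value.
Preorder trace (stopping at first violation):
  at node 23 with bounds (-inf, +inf): OK
  at node 18 with bounds (-inf, 23): OK
  at node 12 with bounds (-inf, 18): OK
  at node 14 with bounds (12, 18): OK
  at node 36 with bounds (23, +inf): OK
  at node 31 with bounds (23, 36): OK
  at node 48 with bounds (36, +inf): OK
  at node 41 with bounds (36, 48): OK
  at node 46 with bounds (41, 48): OK
No violation found at any node.
Result: Valid BST


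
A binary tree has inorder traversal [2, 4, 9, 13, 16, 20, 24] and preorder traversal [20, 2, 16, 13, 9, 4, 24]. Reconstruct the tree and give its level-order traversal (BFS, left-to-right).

Inorder:  [2, 4, 9, 13, 16, 20, 24]
Preorder: [20, 2, 16, 13, 9, 4, 24]
Algorithm: preorder visits root first, so consume preorder in order;
for each root, split the current inorder slice at that value into
left-subtree inorder and right-subtree inorder, then recurse.
Recursive splits:
  root=20; inorder splits into left=[2, 4, 9, 13, 16], right=[24]
  root=2; inorder splits into left=[], right=[4, 9, 13, 16]
  root=16; inorder splits into left=[4, 9, 13], right=[]
  root=13; inorder splits into left=[4, 9], right=[]
  root=9; inorder splits into left=[4], right=[]
  root=4; inorder splits into left=[], right=[]
  root=24; inorder splits into left=[], right=[]
Reconstructed level-order: [20, 2, 24, 16, 13, 9, 4]


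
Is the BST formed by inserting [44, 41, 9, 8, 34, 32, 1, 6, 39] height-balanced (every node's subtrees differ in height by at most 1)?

Tree (level-order array): [44, 41, None, 9, None, 8, 34, 1, None, 32, 39, None, 6]
Definition: a tree is height-balanced if, at every node, |h(left) - h(right)| <= 1 (empty subtree has height -1).
Bottom-up per-node check:
  node 6: h_left=-1, h_right=-1, diff=0 [OK], height=0
  node 1: h_left=-1, h_right=0, diff=1 [OK], height=1
  node 8: h_left=1, h_right=-1, diff=2 [FAIL (|1--1|=2 > 1)], height=2
  node 32: h_left=-1, h_right=-1, diff=0 [OK], height=0
  node 39: h_left=-1, h_right=-1, diff=0 [OK], height=0
  node 34: h_left=0, h_right=0, diff=0 [OK], height=1
  node 9: h_left=2, h_right=1, diff=1 [OK], height=3
  node 41: h_left=3, h_right=-1, diff=4 [FAIL (|3--1|=4 > 1)], height=4
  node 44: h_left=4, h_right=-1, diff=5 [FAIL (|4--1|=5 > 1)], height=5
Node 8 violates the condition: |1 - -1| = 2 > 1.
Result: Not balanced


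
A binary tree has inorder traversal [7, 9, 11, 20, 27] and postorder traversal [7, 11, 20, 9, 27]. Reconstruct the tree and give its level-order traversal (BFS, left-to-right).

Inorder:   [7, 9, 11, 20, 27]
Postorder: [7, 11, 20, 9, 27]
Algorithm: postorder visits root last, so walk postorder right-to-left;
each value is the root of the current inorder slice — split it at that
value, recurse on the right subtree first, then the left.
Recursive splits:
  root=27; inorder splits into left=[7, 9, 11, 20], right=[]
  root=9; inorder splits into left=[7], right=[11, 20]
  root=20; inorder splits into left=[11], right=[]
  root=11; inorder splits into left=[], right=[]
  root=7; inorder splits into left=[], right=[]
Reconstructed level-order: [27, 9, 7, 20, 11]


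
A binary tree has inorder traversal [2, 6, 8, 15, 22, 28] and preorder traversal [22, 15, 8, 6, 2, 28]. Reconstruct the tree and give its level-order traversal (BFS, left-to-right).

Inorder:  [2, 6, 8, 15, 22, 28]
Preorder: [22, 15, 8, 6, 2, 28]
Algorithm: preorder visits root first, so consume preorder in order;
for each root, split the current inorder slice at that value into
left-subtree inorder and right-subtree inorder, then recurse.
Recursive splits:
  root=22; inorder splits into left=[2, 6, 8, 15], right=[28]
  root=15; inorder splits into left=[2, 6, 8], right=[]
  root=8; inorder splits into left=[2, 6], right=[]
  root=6; inorder splits into left=[2], right=[]
  root=2; inorder splits into left=[], right=[]
  root=28; inorder splits into left=[], right=[]
Reconstructed level-order: [22, 15, 28, 8, 6, 2]


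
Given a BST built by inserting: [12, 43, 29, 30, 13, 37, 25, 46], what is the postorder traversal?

Tree insertion order: [12, 43, 29, 30, 13, 37, 25, 46]
Tree (level-order array): [12, None, 43, 29, 46, 13, 30, None, None, None, 25, None, 37]
Postorder traversal: [25, 13, 37, 30, 29, 46, 43, 12]


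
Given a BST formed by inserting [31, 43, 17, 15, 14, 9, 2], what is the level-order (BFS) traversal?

Tree insertion order: [31, 43, 17, 15, 14, 9, 2]
Tree (level-order array): [31, 17, 43, 15, None, None, None, 14, None, 9, None, 2]
BFS from the root, enqueuing left then right child of each popped node:
  queue [31] -> pop 31, enqueue [17, 43], visited so far: [31]
  queue [17, 43] -> pop 17, enqueue [15], visited so far: [31, 17]
  queue [43, 15] -> pop 43, enqueue [none], visited so far: [31, 17, 43]
  queue [15] -> pop 15, enqueue [14], visited so far: [31, 17, 43, 15]
  queue [14] -> pop 14, enqueue [9], visited so far: [31, 17, 43, 15, 14]
  queue [9] -> pop 9, enqueue [2], visited so far: [31, 17, 43, 15, 14, 9]
  queue [2] -> pop 2, enqueue [none], visited so far: [31, 17, 43, 15, 14, 9, 2]
Result: [31, 17, 43, 15, 14, 9, 2]


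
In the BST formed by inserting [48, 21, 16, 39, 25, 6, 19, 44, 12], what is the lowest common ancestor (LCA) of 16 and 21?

Tree insertion order: [48, 21, 16, 39, 25, 6, 19, 44, 12]
Tree (level-order array): [48, 21, None, 16, 39, 6, 19, 25, 44, None, 12]
In a BST, the LCA of p=16, q=21 is the first node v on the
root-to-leaf path with p <= v <= q (go left if both < v, right if both > v).
Walk from root:
  at 48: both 16 and 21 < 48, go left
  at 21: 16 <= 21 <= 21, this is the LCA
LCA = 21


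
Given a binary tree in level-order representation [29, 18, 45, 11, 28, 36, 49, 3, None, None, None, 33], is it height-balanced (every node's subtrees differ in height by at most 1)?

Tree (level-order array): [29, 18, 45, 11, 28, 36, 49, 3, None, None, None, 33]
Definition: a tree is height-balanced if, at every node, |h(left) - h(right)| <= 1 (empty subtree has height -1).
Bottom-up per-node check:
  node 3: h_left=-1, h_right=-1, diff=0 [OK], height=0
  node 11: h_left=0, h_right=-1, diff=1 [OK], height=1
  node 28: h_left=-1, h_right=-1, diff=0 [OK], height=0
  node 18: h_left=1, h_right=0, diff=1 [OK], height=2
  node 33: h_left=-1, h_right=-1, diff=0 [OK], height=0
  node 36: h_left=0, h_right=-1, diff=1 [OK], height=1
  node 49: h_left=-1, h_right=-1, diff=0 [OK], height=0
  node 45: h_left=1, h_right=0, diff=1 [OK], height=2
  node 29: h_left=2, h_right=2, diff=0 [OK], height=3
All nodes satisfy the balance condition.
Result: Balanced


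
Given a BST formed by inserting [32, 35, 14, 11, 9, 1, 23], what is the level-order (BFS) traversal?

Tree insertion order: [32, 35, 14, 11, 9, 1, 23]
Tree (level-order array): [32, 14, 35, 11, 23, None, None, 9, None, None, None, 1]
BFS from the root, enqueuing left then right child of each popped node:
  queue [32] -> pop 32, enqueue [14, 35], visited so far: [32]
  queue [14, 35] -> pop 14, enqueue [11, 23], visited so far: [32, 14]
  queue [35, 11, 23] -> pop 35, enqueue [none], visited so far: [32, 14, 35]
  queue [11, 23] -> pop 11, enqueue [9], visited so far: [32, 14, 35, 11]
  queue [23, 9] -> pop 23, enqueue [none], visited so far: [32, 14, 35, 11, 23]
  queue [9] -> pop 9, enqueue [1], visited so far: [32, 14, 35, 11, 23, 9]
  queue [1] -> pop 1, enqueue [none], visited so far: [32, 14, 35, 11, 23, 9, 1]
Result: [32, 14, 35, 11, 23, 9, 1]


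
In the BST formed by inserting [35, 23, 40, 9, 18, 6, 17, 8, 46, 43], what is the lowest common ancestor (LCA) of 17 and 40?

Tree insertion order: [35, 23, 40, 9, 18, 6, 17, 8, 46, 43]
Tree (level-order array): [35, 23, 40, 9, None, None, 46, 6, 18, 43, None, None, 8, 17]
In a BST, the LCA of p=17, q=40 is the first node v on the
root-to-leaf path with p <= v <= q (go left if both < v, right if both > v).
Walk from root:
  at 35: 17 <= 35 <= 40, this is the LCA
LCA = 35


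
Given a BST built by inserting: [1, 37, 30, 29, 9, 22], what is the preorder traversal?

Tree insertion order: [1, 37, 30, 29, 9, 22]
Tree (level-order array): [1, None, 37, 30, None, 29, None, 9, None, None, 22]
Preorder traversal: [1, 37, 30, 29, 9, 22]


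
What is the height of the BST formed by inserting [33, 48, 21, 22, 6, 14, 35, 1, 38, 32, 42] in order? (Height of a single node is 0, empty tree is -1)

Insertion order: [33, 48, 21, 22, 6, 14, 35, 1, 38, 32, 42]
Tree (level-order array): [33, 21, 48, 6, 22, 35, None, 1, 14, None, 32, None, 38, None, None, None, None, None, None, None, 42]
Compute height bottom-up (empty subtree = -1):
  height(1) = 1 + max(-1, -1) = 0
  height(14) = 1 + max(-1, -1) = 0
  height(6) = 1 + max(0, 0) = 1
  height(32) = 1 + max(-1, -1) = 0
  height(22) = 1 + max(-1, 0) = 1
  height(21) = 1 + max(1, 1) = 2
  height(42) = 1 + max(-1, -1) = 0
  height(38) = 1 + max(-1, 0) = 1
  height(35) = 1 + max(-1, 1) = 2
  height(48) = 1 + max(2, -1) = 3
  height(33) = 1 + max(2, 3) = 4
Height = 4


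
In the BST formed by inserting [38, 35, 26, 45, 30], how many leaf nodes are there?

Tree built from: [38, 35, 26, 45, 30]
Tree (level-order array): [38, 35, 45, 26, None, None, None, None, 30]
Rule: A leaf has 0 children.
Per-node child counts:
  node 38: 2 child(ren)
  node 35: 1 child(ren)
  node 26: 1 child(ren)
  node 30: 0 child(ren)
  node 45: 0 child(ren)
Matching nodes: [30, 45]
Count of leaf nodes: 2
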